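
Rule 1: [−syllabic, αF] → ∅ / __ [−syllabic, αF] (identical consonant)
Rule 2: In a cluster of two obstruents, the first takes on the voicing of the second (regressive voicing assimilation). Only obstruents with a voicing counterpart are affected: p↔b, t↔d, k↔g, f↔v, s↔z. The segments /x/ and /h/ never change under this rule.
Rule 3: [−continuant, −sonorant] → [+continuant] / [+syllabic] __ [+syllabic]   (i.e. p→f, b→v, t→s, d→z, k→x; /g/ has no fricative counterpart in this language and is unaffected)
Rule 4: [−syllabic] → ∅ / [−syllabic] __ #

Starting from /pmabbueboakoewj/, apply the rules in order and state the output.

pmavuevoaxoew

Rule 1 (degemination): /bb/ is a geminate; the first /b/ deletes. /pmabbueboakoewj/ → pmabueboakoewj.
Rule 2 (regressive voicing assimilation): no segment meets the environment; /pmabueboakoewj/ is unchanged.
Rule 3 (intervocalic spirantization): /b/ is a stop between vowels /a/ and /u/, so it spirantizes to the fricative [v]. /b/ is a stop between vowels /e/ and /o/, so it spirantizes to the fricative [v]. /k/ is a stop between vowels /a/ and /o/, so it spirantizes to the fricative [x]. /pmabueboakoewj/ → pmavuevoaxoewj.
Rule 4 (final cluster simplification): /j/ is the second consonant of a word-final cluster /wj/, so it deletes. /pmavuevoaxoewj/ → pmavuevoaxoew.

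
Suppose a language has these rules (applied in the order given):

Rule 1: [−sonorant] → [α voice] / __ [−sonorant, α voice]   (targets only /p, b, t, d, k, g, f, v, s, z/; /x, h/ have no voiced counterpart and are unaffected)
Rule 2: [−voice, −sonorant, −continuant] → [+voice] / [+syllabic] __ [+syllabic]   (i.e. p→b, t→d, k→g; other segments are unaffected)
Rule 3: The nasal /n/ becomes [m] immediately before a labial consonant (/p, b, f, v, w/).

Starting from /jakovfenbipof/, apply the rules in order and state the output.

jagoffembibof

Rule 1 (regressive voicing assimilation): /v/ precedes the voiceless obstruent /f/, so it devoices to [f] by assimilation. /jakovfenbipof/ → jakoffenbipof.
Rule 2 (intervocalic voicing): /k/ is a voiceless stop between vowels /a/ and /o/, so it voices to [g]. /p/ is a voiceless stop between vowels /i/ and /o/, so it voices to [b]. /jakoffenbipof/ → jagoffenbibof.
Rule 3 (nasal place assimilation): /n/ precedes the labial consonant /b/, so it assimilates in place to [m]. /jagoffenbibof/ → jagoffembibof.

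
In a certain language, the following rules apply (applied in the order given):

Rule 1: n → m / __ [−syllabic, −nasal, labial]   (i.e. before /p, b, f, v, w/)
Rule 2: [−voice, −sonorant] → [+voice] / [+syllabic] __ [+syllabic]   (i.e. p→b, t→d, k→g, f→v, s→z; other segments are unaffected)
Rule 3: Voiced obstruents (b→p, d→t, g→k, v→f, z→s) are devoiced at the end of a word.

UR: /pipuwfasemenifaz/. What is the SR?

Rule 1 (nasal place assimilation): no segment meets the environment; /pipuwfasemenifaz/ is unchanged.
Rule 2 (intervocalic voicing): /p/ is a voiceless obstruent between vowels /i/ and /u/, so it voices to [b]. /s/ is a voiceless obstruent between vowels /a/ and /e/, so it voices to [z]. /f/ is a voiceless obstruent between vowels /i/ and /a/, so it voices to [v]. /pipuwfasemenifaz/ → pibuwfazemenivaz.
Rule 3 (final devoicing): /z/ is a voiced obstruent in word-final position, so it devoices to [s]. /pibuwfazemenivaz/ → pibuwfazemenivas.

pibuwfazemenivas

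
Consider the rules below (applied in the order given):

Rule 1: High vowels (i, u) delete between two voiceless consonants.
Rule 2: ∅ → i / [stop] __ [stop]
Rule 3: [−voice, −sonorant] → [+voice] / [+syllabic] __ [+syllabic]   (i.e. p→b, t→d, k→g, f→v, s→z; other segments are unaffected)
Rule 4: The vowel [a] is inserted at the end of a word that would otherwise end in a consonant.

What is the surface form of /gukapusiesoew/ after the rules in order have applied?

gugapsiezoewa

Rule 1 (high vowel syncope): /u/ is a high vowel flanked by voiceless consonants /p/ and /s/, so it deletes. /gukapusiesoew/ → gukapsiesoew.
Rule 2 (stop-cluster i-epenthesis): no segment meets the environment; /gukapsiesoew/ is unchanged.
Rule 3 (intervocalic voicing): /k/ is a voiceless obstruent between vowels /u/ and /a/, so it voices to [g]. /s/ is a voiceless obstruent between vowels /e/ and /o/, so it voices to [z]. /gukapsiesoew/ → gugapsiezoew.
Rule 4 (final a-epenthesis): the form ends in the consonant /w/, so [a] is inserted word-finally. /gugapsiezoew/ → gugapsiezoewa.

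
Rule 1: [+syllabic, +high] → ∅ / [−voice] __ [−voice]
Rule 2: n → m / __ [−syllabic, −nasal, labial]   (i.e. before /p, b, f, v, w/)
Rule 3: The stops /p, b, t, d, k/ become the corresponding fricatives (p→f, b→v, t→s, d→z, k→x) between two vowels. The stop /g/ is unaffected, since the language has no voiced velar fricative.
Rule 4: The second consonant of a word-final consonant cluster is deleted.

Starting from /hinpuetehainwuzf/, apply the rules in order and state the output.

Rule 1 (high vowel syncope): no segment meets the environment; /hinpuetehainwuzf/ is unchanged.
Rule 2 (nasal place assimilation): /n/ precedes the labial consonant /p/, so it assimilates in place to [m]. /n/ precedes the labial consonant /w/, so it assimilates in place to [m]. /hinpuetehainwuzf/ → himpuetehaimwuzf.
Rule 3 (intervocalic spirantization): /t/ is a stop between vowels /e/ and /e/, so it spirantizes to the fricative [s]. /himpuetehaimwuzf/ → himpuesehaimwuzf.
Rule 4 (final cluster simplification): /f/ is the second consonant of a word-final cluster /zf/, so it deletes. /himpuesehaimwuzf/ → himpuesehaimwuz.

himpuesehaimwuz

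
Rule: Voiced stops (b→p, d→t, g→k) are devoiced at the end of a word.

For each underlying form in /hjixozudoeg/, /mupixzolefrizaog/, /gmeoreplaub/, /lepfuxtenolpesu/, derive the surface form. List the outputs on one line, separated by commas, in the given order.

/hjixozudoeg/: /g/ is a voiced stop in word-final position, so it devoices to [k]. → [hjixozudoek].
/mupixzolefrizaog/: /g/ is a voiced stop in word-final position, so it devoices to [k]. → [mupixzolefrizaok].
/gmeoreplaub/: /b/ is a voiced stop in word-final position, so it devoices to [p]. → [gmeoreplaup].
/lepfuxtenolpesu/: the rule's environment is not met; surfaces unchanged as [lepfuxtenolpesu].

hjixozudoek, mupixzolefrizaok, gmeoreplaup, lepfuxtenolpesu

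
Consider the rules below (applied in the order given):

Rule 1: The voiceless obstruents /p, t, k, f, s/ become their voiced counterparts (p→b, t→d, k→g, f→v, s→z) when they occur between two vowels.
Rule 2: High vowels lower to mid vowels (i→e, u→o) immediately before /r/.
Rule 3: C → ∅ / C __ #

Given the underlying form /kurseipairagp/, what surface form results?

korseibaerag

Rule 1 (intervocalic voicing): /p/ is a voiceless obstruent between vowels /i/ and /a/, so it voices to [b]. /kurseipairagp/ → kurseibairagp.
Rule 2 (pre-rhotic lowering): /u/ is a high vowel immediately before /r/, so it lowers to [o]. /i/ is a high vowel immediately before /r/, so it lowers to [e]. /kurseibairagp/ → korseibaeragp.
Rule 3 (final cluster simplification): /p/ is the second consonant of a word-final cluster /gp/, so it deletes. /korseibaeragp/ → korseibaerag.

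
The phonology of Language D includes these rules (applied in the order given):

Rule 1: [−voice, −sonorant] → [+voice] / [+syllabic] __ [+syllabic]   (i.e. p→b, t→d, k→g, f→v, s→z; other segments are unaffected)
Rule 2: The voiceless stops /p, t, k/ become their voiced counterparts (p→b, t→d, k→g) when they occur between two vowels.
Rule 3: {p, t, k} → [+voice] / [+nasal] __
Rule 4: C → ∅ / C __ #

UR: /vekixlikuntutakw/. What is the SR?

Rule 1 (intervocalic voicing): /k/ is a voiceless obstruent between vowels /e/ and /i/, so it voices to [g]. /k/ is a voiceless obstruent between vowels /i/ and /u/, so it voices to [g]. /t/ is a voiceless obstruent between vowels /u/ and /a/, so it voices to [d]. /vekixlikuntutakw/ → vegixliguntudakw.
Rule 2 (intervocalic voicing): no segment meets the environment; /vegixliguntudakw/ is unchanged.
Rule 3 (post-nasal voicing): /t/ is a voiceless stop immediately after the nasal /n/, so it voices to [d]. /vegixliguntudakw/ → vegixligundudakw.
Rule 4 (final cluster simplification): /w/ is the second consonant of a word-final cluster /kw/, so it deletes. /vegixligundudakw/ → vegixligundudak.

vegixligundudak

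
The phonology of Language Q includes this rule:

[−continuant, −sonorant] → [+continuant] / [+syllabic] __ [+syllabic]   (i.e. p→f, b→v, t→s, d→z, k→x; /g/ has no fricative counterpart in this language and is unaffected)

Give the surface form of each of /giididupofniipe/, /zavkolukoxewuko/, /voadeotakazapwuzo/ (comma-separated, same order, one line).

giizizufofniife, zavkoluxoxewuxo, voazeosaxazapwuzo

/giididupofniipe/: /d/ is a stop between vowels /i/ and /i/, so it spirantizes to the fricative [z]. /d/ is a stop between vowels /i/ and /u/, so it spirantizes to the fricative [z]. /p/ is a stop between vowels /u/ and /o/, so it spirantizes to the fricative [f]. /p/ is a stop between vowels /i/ and /e/, so it spirantizes to the fricative [f]. → [giizizufofniife].
/zavkolukoxewuko/: /k/ is a stop between vowels /u/ and /o/, so it spirantizes to the fricative [x]. /k/ is a stop between vowels /u/ and /o/, so it spirantizes to the fricative [x]. → [zavkoluxoxewuxo].
/voadeotakazapwuzo/: /d/ is a stop between vowels /a/ and /e/, so it spirantizes to the fricative [z]. /t/ is a stop between vowels /o/ and /a/, so it spirantizes to the fricative [s]. /k/ is a stop between vowels /a/ and /a/, so it spirantizes to the fricative [x]. → [voazeosaxazapwuzo].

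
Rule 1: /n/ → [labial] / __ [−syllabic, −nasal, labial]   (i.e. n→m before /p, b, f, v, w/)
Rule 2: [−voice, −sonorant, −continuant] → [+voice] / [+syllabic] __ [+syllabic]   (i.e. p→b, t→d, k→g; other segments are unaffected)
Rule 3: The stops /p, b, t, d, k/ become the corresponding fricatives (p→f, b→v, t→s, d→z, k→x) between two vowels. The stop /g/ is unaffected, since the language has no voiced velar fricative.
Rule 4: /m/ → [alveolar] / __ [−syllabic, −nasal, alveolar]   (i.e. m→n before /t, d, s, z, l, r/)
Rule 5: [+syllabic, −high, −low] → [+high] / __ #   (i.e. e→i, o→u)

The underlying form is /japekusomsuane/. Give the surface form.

javegusonsuani

Rule 1 (nasal place assimilation): no segment meets the environment; /japekusomsuane/ is unchanged.
Rule 2 (intervocalic voicing): /p/ is a voiceless stop between vowels /a/ and /e/, so it voices to [b]. /k/ is a voiceless stop between vowels /e/ and /u/, so it voices to [g]. /japekusomsuane/ → jabegusomsuane.
Rule 3 (intervocalic spirantization): /b/ is a stop between vowels /a/ and /e/, so it spirantizes to the fricative [v]. /jabegusomsuane/ → javegusomsuane.
Rule 4 (nasal place assimilation): /m/ precedes the alveolar consonant /s/, so it assimilates in place to [n]. /javegusomsuane/ → javegusonsuane.
Rule 5 (final vowel raising): /e/ is a mid vowel in word-final position, so it raises to [i]. /javegusonsuane/ → javegusonsuani.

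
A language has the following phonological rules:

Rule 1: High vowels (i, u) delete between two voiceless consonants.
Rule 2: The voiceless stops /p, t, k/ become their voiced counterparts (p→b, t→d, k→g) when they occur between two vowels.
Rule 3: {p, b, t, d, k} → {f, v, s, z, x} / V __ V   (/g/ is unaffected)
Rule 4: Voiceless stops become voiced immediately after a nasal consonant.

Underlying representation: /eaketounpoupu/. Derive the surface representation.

Rule 1 (high vowel syncope): no segment meets the environment; /eaketounpoupu/ is unchanged.
Rule 2 (intervocalic voicing): /k/ is a voiceless stop between vowels /a/ and /e/, so it voices to [g]. /t/ is a voiceless stop between vowels /e/ and /o/, so it voices to [d]. /p/ is a voiceless stop between vowels /u/ and /u/, so it voices to [b]. /eaketounpoupu/ → eagedounpoubu.
Rule 3 (intervocalic spirantization): /d/ is a stop between vowels /e/ and /o/, so it spirantizes to the fricative [z]. /b/ is a stop between vowels /u/ and /u/, so it spirantizes to the fricative [v]. /eagedounpoubu/ → eagezounpouvu.
Rule 4 (post-nasal voicing): /p/ is a voiceless stop immediately after the nasal /n/, so it voices to [b]. /eagezounpouvu/ → eagezounbouvu.

eagezounbouvu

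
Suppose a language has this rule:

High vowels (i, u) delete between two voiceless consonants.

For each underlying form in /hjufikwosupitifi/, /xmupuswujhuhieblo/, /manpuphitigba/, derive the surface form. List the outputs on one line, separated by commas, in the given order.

hjufkwosptfi, xmupswujhhieblo, manpphtigba

/hjufikwosupitifi/: /i/ is a high vowel flanked by voiceless consonants /f/ and /k/, so it deletes. /u/ is a high vowel flanked by voiceless consonants /s/ and /p/, so it deletes. /i/ is a high vowel flanked by voiceless consonants /p/ and /t/, so it deletes. /i/ is a high vowel flanked by voiceless consonants /t/ and /f/, so it deletes. → [hjufkwosptfi].
/xmupuswujhuhieblo/: /u/ is a high vowel flanked by voiceless consonants /p/ and /s/, so it deletes. /u/ is a high vowel flanked by voiceless consonants /h/ and /h/, so it deletes. → [xmupswujhhieblo].
/manpuphitigba/: /u/ is a high vowel flanked by voiceless consonants /p/ and /p/, so it deletes. /i/ is a high vowel flanked by voiceless consonants /h/ and /t/, so it deletes. → [manpphtigba].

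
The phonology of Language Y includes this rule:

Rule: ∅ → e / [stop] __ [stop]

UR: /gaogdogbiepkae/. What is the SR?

gaogedogebiepekae

/g/ and /d/ form a stop–stop cluster, so [e] is inserted between them.
/g/ and /b/ form a stop–stop cluster, so [e] is inserted between them.
/p/ and /k/ form a stop–stop cluster, so [e] is inserted between them.
Surface form: [gaogedogebiepekae].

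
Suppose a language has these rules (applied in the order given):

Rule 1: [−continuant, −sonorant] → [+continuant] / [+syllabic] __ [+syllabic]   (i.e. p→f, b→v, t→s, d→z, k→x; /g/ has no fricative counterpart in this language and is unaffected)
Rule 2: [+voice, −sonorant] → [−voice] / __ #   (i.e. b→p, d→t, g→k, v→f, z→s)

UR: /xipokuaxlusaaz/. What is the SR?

xifoxuaxlusaas

Rule 1 (intervocalic spirantization): /p/ is a stop between vowels /i/ and /o/, so it spirantizes to the fricative [f]. /k/ is a stop between vowels /o/ and /u/, so it spirantizes to the fricative [x]. /xipokuaxlusaaz/ → xifoxuaxlusaaz.
Rule 2 (final devoicing): /z/ is a voiced obstruent in word-final position, so it devoices to [s]. /xifoxuaxlusaaz/ → xifoxuaxlusaas.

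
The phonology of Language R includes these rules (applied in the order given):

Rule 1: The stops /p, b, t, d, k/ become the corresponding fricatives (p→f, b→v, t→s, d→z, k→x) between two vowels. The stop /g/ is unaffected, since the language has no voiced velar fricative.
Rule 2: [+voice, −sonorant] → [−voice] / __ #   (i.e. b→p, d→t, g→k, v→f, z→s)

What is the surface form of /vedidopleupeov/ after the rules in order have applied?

Rule 1 (intervocalic spirantization): /d/ is a stop between vowels /e/ and /i/, so it spirantizes to the fricative [z]. /d/ is a stop between vowels /i/ and /o/, so it spirantizes to the fricative [z]. /p/ is a stop between vowels /u/ and /e/, so it spirantizes to the fricative [f]. /vedidopleupeov/ → vezizopleufeov.
Rule 2 (final devoicing): /v/ is a voiced obstruent in word-final position, so it devoices to [f]. /vezizopleufeov/ → vezizopleufeof.

vezizopleufeof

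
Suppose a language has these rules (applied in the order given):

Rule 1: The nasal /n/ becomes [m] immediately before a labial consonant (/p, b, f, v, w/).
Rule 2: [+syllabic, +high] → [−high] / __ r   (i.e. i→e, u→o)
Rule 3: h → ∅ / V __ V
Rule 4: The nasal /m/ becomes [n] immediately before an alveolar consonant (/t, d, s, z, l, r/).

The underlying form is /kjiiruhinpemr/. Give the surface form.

kjieruimpenr

Rule 1 (nasal place assimilation): /n/ precedes the labial consonant /p/, so it assimilates in place to [m]. /kjiiruhinpemr/ → kjiiruhimpemr.
Rule 2 (pre-rhotic lowering): /i/ is a high vowel immediately before /r/, so it lowers to [e]. /kjiiruhimpemr/ → kjieruhimpemr.
Rule 3 (intervocalic h-deletion): /h/ occurs between vowels /u/ and /i/, so it deletes. /kjieruhimpemr/ → kjieruimpemr.
Rule 4 (nasal place assimilation): /m/ precedes the alveolar consonant /r/, so it assimilates in place to [n]. /kjieruimpemr/ → kjieruimpenr.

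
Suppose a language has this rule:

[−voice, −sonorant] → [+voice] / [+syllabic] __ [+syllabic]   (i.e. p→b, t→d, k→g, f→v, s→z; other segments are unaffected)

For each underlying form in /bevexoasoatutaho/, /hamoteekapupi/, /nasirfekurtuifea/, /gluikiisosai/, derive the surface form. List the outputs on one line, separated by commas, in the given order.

bevexoazoadudaho, hamodeegabubi, nazirfegurtuivea, gluigiizozai

/bevexoasoatutaho/: /s/ is a voiceless obstruent between vowels /a/ and /o/, so it voices to [z]. /t/ is a voiceless obstruent between vowels /a/ and /u/, so it voices to [d]. /t/ is a voiceless obstruent between vowels /u/ and /a/, so it voices to [d]. → [bevexoazoadudaho].
/hamoteekapupi/: /t/ is a voiceless obstruent between vowels /o/ and /e/, so it voices to [d]. /k/ is a voiceless obstruent between vowels /e/ and /a/, so it voices to [g]. /p/ is a voiceless obstruent between vowels /a/ and /u/, so it voices to [b]. /p/ is a voiceless obstruent between vowels /u/ and /i/, so it voices to [b]. → [hamodeegabubi].
/nasirfekurtuifea/: /s/ is a voiceless obstruent between vowels /a/ and /i/, so it voices to [z]. /k/ is a voiceless obstruent between vowels /e/ and /u/, so it voices to [g]. /f/ is a voiceless obstruent between vowels /i/ and /e/, so it voices to [v]. → [nazirfegurtuivea].
/gluikiisosai/: /k/ is a voiceless obstruent between vowels /i/ and /i/, so it voices to [g]. /s/ is a voiceless obstruent between vowels /i/ and /o/, so it voices to [z]. /s/ is a voiceless obstruent between vowels /o/ and /a/, so it voices to [z]. → [gluigiizozai].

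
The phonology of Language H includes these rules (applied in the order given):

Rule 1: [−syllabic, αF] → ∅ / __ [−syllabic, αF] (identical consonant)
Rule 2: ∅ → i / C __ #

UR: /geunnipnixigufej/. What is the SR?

Rule 1 (degemination): /nn/ is a geminate; the first /n/ deletes. /geunnipnixigufej/ → geunipnixigufej.
Rule 2 (final i-epenthesis): the form ends in the consonant /j/, so [i] is inserted word-finally. /geunipnixigufej/ → geunipnixigufeji.

geunipnixigufeji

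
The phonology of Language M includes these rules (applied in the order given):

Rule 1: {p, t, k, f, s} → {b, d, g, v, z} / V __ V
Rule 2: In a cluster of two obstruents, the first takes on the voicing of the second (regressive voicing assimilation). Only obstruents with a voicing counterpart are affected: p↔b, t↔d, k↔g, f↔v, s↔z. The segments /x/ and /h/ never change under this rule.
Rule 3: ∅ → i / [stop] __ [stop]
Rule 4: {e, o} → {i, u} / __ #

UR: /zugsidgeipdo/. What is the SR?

Rule 1 (intervocalic voicing): no segment meets the environment; /zugsidgeipdo/ is unchanged.
Rule 2 (regressive voicing assimilation): /g/ precedes the voiceless obstruent /s/, so it devoices to [k] by assimilation. /p/ precedes the voiced obstruent /d/, so it voices to [b] by assimilation. /zugsidgeipdo/ → zuksidgeibdo.
Rule 3 (stop-cluster i-epenthesis): /d/ and /g/ form a stop–stop cluster, so [i] is inserted between them. /b/ and /d/ form a stop–stop cluster, so [i] is inserted between them. /zuksidgeibdo/ → zuksidigeibido.
Rule 4 (final vowel raising): /o/ is a mid vowel in word-final position, so it raises to [u]. /zuksidigeibido/ → zuksidigeibidu.

zuksidigeibidu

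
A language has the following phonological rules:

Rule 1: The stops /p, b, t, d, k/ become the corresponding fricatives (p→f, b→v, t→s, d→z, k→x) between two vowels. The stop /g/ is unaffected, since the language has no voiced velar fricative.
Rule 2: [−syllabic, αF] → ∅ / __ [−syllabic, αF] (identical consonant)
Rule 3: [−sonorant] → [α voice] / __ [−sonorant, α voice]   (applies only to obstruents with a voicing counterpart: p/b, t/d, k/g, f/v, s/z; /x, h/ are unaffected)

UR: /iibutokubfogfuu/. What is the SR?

Rule 1 (intervocalic spirantization): /b/ is a stop between vowels /i/ and /u/, so it spirantizes to the fricative [v]. /t/ is a stop between vowels /u/ and /o/, so it spirantizes to the fricative [s]. /k/ is a stop between vowels /o/ and /u/, so it spirantizes to the fricative [x]. /iibutokubfogfuu/ → iivusoxubfogfuu.
Rule 2 (degemination): no segment meets the environment; /iivusoxubfogfuu/ is unchanged.
Rule 3 (regressive voicing assimilation): /b/ precedes the voiceless obstruent /f/, so it devoices to [p] by assimilation. /g/ precedes the voiceless obstruent /f/, so it devoices to [k] by assimilation. /iivusoxubfogfuu/ → iivusoxupfokfuu.

iivusoxupfokfuu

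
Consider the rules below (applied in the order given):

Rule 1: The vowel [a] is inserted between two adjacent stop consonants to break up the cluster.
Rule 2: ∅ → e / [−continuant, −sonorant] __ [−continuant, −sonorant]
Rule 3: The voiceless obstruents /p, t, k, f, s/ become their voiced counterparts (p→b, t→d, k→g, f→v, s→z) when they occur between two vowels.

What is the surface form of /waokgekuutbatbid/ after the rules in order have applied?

waogageguudabadabid

Rule 1 (stop-cluster a-epenthesis): /k/ and /g/ form a stop–stop cluster, so [a] is inserted between them. /t/ and /b/ form a stop–stop cluster, so [a] is inserted between them. /t/ and /b/ form a stop–stop cluster, so [a] is inserted between them. /waokgekuutbatbid/ → waokagekuutabatabid.
Rule 2 (stop-cluster e-epenthesis): no segment meets the environment; /waokagekuutabatabid/ is unchanged.
Rule 3 (intervocalic voicing): /k/ is a voiceless obstruent between vowels /o/ and /a/, so it voices to [g]. /k/ is a voiceless obstruent between vowels /e/ and /u/, so it voices to [g]. /t/ is a voiceless obstruent between vowels /u/ and /a/, so it voices to [d]. /t/ is a voiceless obstruent between vowels /a/ and /a/, so it voices to [d]. /waokagekuutabatabid/ → waogageguudabadabid.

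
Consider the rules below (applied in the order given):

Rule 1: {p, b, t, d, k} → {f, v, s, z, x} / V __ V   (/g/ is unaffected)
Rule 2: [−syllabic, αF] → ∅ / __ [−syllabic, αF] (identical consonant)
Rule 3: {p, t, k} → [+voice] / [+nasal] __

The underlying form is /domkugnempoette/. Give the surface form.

domgugnemboete

Rule 1 (intervocalic spirantization): no segment meets the environment; /domkugnempoette/ is unchanged.
Rule 2 (degemination): /tt/ is a geminate; the first /t/ deletes. /domkugnempoette/ → domkugnempoete.
Rule 3 (post-nasal voicing): /k/ is a voiceless stop immediately after the nasal /m/, so it voices to [g]. /p/ is a voiceless stop immediately after the nasal /m/, so it voices to [b]. /domkugnempoete/ → domgugnemboete.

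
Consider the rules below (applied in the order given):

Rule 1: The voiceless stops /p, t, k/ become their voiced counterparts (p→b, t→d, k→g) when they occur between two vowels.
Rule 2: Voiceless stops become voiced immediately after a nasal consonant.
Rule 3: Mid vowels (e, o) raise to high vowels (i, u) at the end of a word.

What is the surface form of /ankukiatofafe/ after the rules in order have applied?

angugiadofafi

Rule 1 (intervocalic voicing): /k/ is a voiceless stop between vowels /u/ and /i/, so it voices to [g]. /t/ is a voiceless stop between vowels /a/ and /o/, so it voices to [d]. /ankukiatofafe/ → ankugiadofafe.
Rule 2 (post-nasal voicing): /k/ is a voiceless stop immediately after the nasal /n/, so it voices to [g]. /ankugiadofafe/ → angugiadofafe.
Rule 3 (final vowel raising): /e/ is a mid vowel in word-final position, so it raises to [i]. /angugiadofafe/ → angugiadofafi.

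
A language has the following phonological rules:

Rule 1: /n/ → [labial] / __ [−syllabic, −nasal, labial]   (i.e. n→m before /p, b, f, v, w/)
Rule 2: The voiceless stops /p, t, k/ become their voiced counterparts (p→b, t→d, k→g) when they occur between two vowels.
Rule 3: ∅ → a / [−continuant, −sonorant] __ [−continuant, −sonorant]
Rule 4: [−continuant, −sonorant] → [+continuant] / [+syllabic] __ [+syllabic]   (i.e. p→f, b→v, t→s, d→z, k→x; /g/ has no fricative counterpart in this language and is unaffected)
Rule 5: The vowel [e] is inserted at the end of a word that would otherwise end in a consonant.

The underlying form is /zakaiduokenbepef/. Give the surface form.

zagaizuogembevefe

Rule 1 (nasal place assimilation): /n/ precedes the labial consonant /b/, so it assimilates in place to [m]. /zakaiduokenbepef/ → zakaiduokembepef.
Rule 2 (intervocalic voicing): /k/ is a voiceless stop between vowels /a/ and /a/, so it voices to [g]. /k/ is a voiceless stop between vowels /o/ and /e/, so it voices to [g]. /p/ is a voiceless stop between vowels /e/ and /e/, so it voices to [b]. /zakaiduokembepef/ → zagaiduogembebef.
Rule 3 (stop-cluster a-epenthesis): no segment meets the environment; /zagaiduogembebef/ is unchanged.
Rule 4 (intervocalic spirantization): /d/ is a stop between vowels /i/ and /u/, so it spirantizes to the fricative [z]. /b/ is a stop between vowels /e/ and /e/, so it spirantizes to the fricative [v]. /zagaiduogembebef/ → zagaizuogembevef.
Rule 5 (final e-epenthesis): the form ends in the consonant /f/, so [e] is inserted word-finally. /zagaizuogembevef/ → zagaizuogembevefe.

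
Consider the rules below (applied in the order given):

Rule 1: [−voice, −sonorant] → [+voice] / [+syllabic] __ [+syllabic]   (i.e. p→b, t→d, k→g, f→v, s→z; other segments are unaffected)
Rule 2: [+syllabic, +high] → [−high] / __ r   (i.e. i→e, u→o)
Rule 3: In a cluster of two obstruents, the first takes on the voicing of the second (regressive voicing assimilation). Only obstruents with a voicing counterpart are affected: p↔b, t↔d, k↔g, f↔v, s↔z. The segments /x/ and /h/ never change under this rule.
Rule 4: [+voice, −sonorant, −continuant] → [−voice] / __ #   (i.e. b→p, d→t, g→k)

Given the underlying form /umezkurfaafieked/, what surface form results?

Rule 1 (intervocalic voicing): /f/ is a voiceless obstruent between vowels /a/ and /i/, so it voices to [v]. /k/ is a voiceless obstruent between vowels /e/ and /e/, so it voices to [g]. /umezkurfaafieked/ → umezkurfaavieged.
Rule 2 (pre-rhotic lowering): /u/ is a high vowel immediately before /r/, so it lowers to [o]. /umezkurfaavieged/ → umezkorfaavieged.
Rule 3 (regressive voicing assimilation): /z/ precedes the voiceless obstruent /k/, so it devoices to [s] by assimilation. /umezkorfaavieged/ → umeskorfaavieged.
Rule 4 (final devoicing): /d/ is a voiced stop in word-final position, so it devoices to [t]. /umeskorfaavieged/ → umeskorfaavieget.

umeskorfaavieget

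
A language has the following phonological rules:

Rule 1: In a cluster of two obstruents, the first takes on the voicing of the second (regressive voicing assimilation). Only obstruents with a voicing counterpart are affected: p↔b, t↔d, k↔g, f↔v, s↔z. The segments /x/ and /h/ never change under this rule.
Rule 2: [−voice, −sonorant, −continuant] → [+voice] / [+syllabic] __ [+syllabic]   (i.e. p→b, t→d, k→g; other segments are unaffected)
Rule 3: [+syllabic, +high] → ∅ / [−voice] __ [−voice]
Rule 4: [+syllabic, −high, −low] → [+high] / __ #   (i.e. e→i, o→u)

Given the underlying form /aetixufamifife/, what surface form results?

aedixfamiffi

Rule 1 (regressive voicing assimilation): no segment meets the environment; /aetixufamifife/ is unchanged.
Rule 2 (intervocalic voicing): /t/ is a voiceless stop between vowels /e/ and /i/, so it voices to [d]. /aetixufamifife/ → aedixufamifife.
Rule 3 (high vowel syncope): /u/ is a high vowel flanked by voiceless consonants /x/ and /f/, so it deletes. /i/ is a high vowel flanked by voiceless consonants /f/ and /f/, so it deletes. /aedixufamifife/ → aedixfamiffe.
Rule 4 (final vowel raising): /e/ is a mid vowel in word-final position, so it raises to [i]. /aedixfamiffe/ → aedixfamiffi.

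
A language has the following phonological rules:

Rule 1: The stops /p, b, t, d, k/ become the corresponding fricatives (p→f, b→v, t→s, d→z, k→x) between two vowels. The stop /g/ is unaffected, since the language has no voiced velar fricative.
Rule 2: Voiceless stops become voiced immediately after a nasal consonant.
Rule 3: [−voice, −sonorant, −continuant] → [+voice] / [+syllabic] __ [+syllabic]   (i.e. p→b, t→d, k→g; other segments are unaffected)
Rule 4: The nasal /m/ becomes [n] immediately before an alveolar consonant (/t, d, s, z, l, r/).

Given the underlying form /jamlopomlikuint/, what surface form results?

janlofonlixuind

Rule 1 (intervocalic spirantization): /p/ is a stop between vowels /o/ and /o/, so it spirantizes to the fricative [f]. /k/ is a stop between vowels /i/ and /u/, so it spirantizes to the fricative [x]. /jamlopomlikuint/ → jamlofomlixuint.
Rule 2 (post-nasal voicing): /t/ is a voiceless stop immediately after the nasal /n/, so it voices to [d]. /jamlofomlixuint/ → jamlofomlixuind.
Rule 3 (intervocalic voicing): no segment meets the environment; /jamlofomlixuind/ is unchanged.
Rule 4 (nasal place assimilation): /m/ precedes the alveolar consonant /l/, so it assimilates in place to [n]. /m/ precedes the alveolar consonant /l/, so it assimilates in place to [n]. /jamlofomlixuind/ → janlofonlixuind.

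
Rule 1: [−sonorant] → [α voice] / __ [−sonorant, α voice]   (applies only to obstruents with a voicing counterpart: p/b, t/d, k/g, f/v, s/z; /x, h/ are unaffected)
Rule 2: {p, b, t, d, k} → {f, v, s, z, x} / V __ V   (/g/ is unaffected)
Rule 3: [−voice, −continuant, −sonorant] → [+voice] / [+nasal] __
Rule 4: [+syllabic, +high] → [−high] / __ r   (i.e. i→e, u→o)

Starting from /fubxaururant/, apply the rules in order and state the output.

fupxaororand

Rule 1 (regressive voicing assimilation): /b/ precedes the voiceless obstruent /x/, so it devoices to [p] by assimilation. /fubxaururant/ → fupxaururant.
Rule 2 (intervocalic spirantization): no segment meets the environment; /fupxaururant/ is unchanged.
Rule 3 (post-nasal voicing): /t/ is a voiceless stop immediately after the nasal /n/, so it voices to [d]. /fupxaururant/ → fupxaururand.
Rule 4 (pre-rhotic lowering): /u/ is a high vowel immediately before /r/, so it lowers to [o]. /u/ is a high vowel immediately before /r/, so it lowers to [o]. /fupxaururand/ → fupxaororand.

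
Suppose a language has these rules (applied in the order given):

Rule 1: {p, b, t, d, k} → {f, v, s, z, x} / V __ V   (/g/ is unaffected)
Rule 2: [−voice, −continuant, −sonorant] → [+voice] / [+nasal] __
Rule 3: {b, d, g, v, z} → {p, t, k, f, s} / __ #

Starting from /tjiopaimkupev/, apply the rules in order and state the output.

Rule 1 (intervocalic spirantization): /p/ is a stop between vowels /o/ and /a/, so it spirantizes to the fricative [f]. /p/ is a stop between vowels /u/ and /e/, so it spirantizes to the fricative [f]. /tjiopaimkupev/ → tjiofaimkufev.
Rule 2 (post-nasal voicing): /k/ is a voiceless stop immediately after the nasal /m/, so it voices to [g]. /tjiofaimkufev/ → tjiofaimgufev.
Rule 3 (final devoicing): /v/ is a voiced obstruent in word-final position, so it devoices to [f]. /tjiofaimgufev/ → tjiofaimgufef.

tjiofaimgufef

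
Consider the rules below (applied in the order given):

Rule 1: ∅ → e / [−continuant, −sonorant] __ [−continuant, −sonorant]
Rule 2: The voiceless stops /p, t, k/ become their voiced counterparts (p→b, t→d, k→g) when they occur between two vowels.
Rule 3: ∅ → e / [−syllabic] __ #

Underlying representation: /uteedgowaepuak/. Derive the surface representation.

Rule 1 (stop-cluster e-epenthesis): /d/ and /g/ form a stop–stop cluster, so [e] is inserted between them. /uteedgowaepuak/ → uteedegowaepuak.
Rule 2 (intervocalic voicing): /t/ is a voiceless stop between vowels /u/ and /e/, so it voices to [d]. /p/ is a voiceless stop between vowels /e/ and /u/, so it voices to [b]. /uteedegowaepuak/ → udeedegowaebuak.
Rule 3 (final e-epenthesis): the form ends in the consonant /k/, so [e] is inserted word-finally. /udeedegowaebuak/ → udeedegowaebuake.

udeedegowaebuake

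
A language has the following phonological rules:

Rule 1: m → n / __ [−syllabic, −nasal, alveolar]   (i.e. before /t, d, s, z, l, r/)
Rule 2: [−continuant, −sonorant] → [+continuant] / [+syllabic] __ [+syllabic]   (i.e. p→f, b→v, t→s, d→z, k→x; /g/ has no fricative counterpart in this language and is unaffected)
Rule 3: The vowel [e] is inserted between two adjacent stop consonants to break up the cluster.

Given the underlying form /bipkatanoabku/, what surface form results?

bipekasanoabeku

Rule 1 (nasal place assimilation): no segment meets the environment; /bipkatanoabku/ is unchanged.
Rule 2 (intervocalic spirantization): /t/ is a stop between vowels /a/ and /a/, so it spirantizes to the fricative [s]. /bipkatanoabku/ → bipkasanoabku.
Rule 3 (stop-cluster e-epenthesis): /p/ and /k/ form a stop–stop cluster, so [e] is inserted between them. /b/ and /k/ form a stop–stop cluster, so [e] is inserted between them. /bipkasanoabku/ → bipekasanoabeku.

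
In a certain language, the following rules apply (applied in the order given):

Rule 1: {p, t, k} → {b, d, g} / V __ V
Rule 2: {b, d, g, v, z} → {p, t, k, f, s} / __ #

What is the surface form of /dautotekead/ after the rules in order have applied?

Rule 1 (intervocalic voicing): /t/ is a voiceless stop between vowels /u/ and /o/, so it voices to [d]. /t/ is a voiceless stop between vowels /o/ and /e/, so it voices to [d]. /k/ is a voiceless stop between vowels /e/ and /e/, so it voices to [g]. /dautotekead/ → daudodegead.
Rule 2 (final devoicing): /d/ is a voiced obstruent in word-final position, so it devoices to [t]. /daudodegead/ → daudodegeat.

daudodegeat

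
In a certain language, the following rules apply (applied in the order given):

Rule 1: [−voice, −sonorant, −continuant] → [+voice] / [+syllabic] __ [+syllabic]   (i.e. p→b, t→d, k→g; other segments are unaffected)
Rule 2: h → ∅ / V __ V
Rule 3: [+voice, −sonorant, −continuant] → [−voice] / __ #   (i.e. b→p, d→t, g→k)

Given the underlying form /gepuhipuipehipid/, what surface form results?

Rule 1 (intervocalic voicing): /p/ is a voiceless stop between vowels /e/ and /u/, so it voices to [b]. /p/ is a voiceless stop between vowels /i/ and /u/, so it voices to [b]. /p/ is a voiceless stop between vowels /i/ and /e/, so it voices to [b]. /p/ is a voiceless stop between vowels /i/ and /i/, so it voices to [b]. /gepuhipuipehipid/ → gebuhibuibehibid.
Rule 2 (intervocalic h-deletion): /h/ occurs between vowels /u/ and /i/, so it deletes. /h/ occurs between vowels /e/ and /i/, so it deletes. /gebuhibuibehibid/ → gebuibuibeibid.
Rule 3 (final devoicing): /d/ is a voiced stop in word-final position, so it devoices to [t]. /gebuibuibeibid/ → gebuibuibeibit.

gebuibuibeibit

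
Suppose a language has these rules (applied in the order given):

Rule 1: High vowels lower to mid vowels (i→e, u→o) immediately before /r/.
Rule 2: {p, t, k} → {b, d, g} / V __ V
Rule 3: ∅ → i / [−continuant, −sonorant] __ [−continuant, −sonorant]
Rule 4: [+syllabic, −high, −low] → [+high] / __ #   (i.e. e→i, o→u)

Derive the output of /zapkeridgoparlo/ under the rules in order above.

Rule 1 (pre-rhotic lowering): no segment meets the environment; /zapkeridgoparlo/ is unchanged.
Rule 2 (intervocalic voicing): /p/ is a voiceless stop between vowels /o/ and /a/, so it voices to [b]. /zapkeridgoparlo/ → zapkeridgobarlo.
Rule 3 (stop-cluster i-epenthesis): /p/ and /k/ form a stop–stop cluster, so [i] is inserted between them. /d/ and /g/ form a stop–stop cluster, so [i] is inserted between them. /zapkeridgobarlo/ → zapikeridigobarlo.
Rule 4 (final vowel raising): /o/ is a mid vowel in word-final position, so it raises to [u]. /zapikeridigobarlo/ → zapikeridigobarlu.

zapikeridigobarlu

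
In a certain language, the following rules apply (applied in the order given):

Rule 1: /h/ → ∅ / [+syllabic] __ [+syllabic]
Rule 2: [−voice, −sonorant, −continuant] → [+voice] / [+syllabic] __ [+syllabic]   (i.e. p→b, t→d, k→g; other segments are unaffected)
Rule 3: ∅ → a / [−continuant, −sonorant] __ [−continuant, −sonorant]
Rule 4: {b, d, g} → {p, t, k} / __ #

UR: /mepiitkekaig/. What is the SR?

mebiitakegaik

Rule 1 (intervocalic h-deletion): no segment meets the environment; /mepiitkekaig/ is unchanged.
Rule 2 (intervocalic voicing): /p/ is a voiceless stop between vowels /e/ and /i/, so it voices to [b]. /k/ is a voiceless stop between vowels /e/ and /a/, so it voices to [g]. /mepiitkekaig/ → mebiitkegaig.
Rule 3 (stop-cluster a-epenthesis): /t/ and /k/ form a stop–stop cluster, so [a] is inserted between them. /mebiitkegaig/ → mebiitakegaig.
Rule 4 (final devoicing): /g/ is a voiced stop in word-final position, so it devoices to [k]. /mebiitakegaig/ → mebiitakegaik.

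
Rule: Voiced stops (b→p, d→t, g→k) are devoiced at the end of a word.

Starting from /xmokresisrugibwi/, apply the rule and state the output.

xmokresisrugibwi

No segment of /xmokresisrugibwi/ meets the structural description of the rule, so the form surfaces unchanged.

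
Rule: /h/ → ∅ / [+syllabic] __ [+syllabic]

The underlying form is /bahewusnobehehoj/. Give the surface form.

/h/ occurs between vowels /a/ and /e/, so it deletes.
/h/ occurs between vowels /e/ and /e/, so it deletes.
/h/ occurs between vowels /e/ and /o/, so it deletes.
Surface form: [baewusnobeeoj].

baewusnobeeoj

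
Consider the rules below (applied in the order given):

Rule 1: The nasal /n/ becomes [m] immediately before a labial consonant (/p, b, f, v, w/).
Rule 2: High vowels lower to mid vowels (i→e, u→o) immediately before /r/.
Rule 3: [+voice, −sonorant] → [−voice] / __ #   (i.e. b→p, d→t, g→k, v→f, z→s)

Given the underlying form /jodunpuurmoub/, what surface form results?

jodumpuormoup

Rule 1 (nasal place assimilation): /n/ precedes the labial consonant /p/, so it assimilates in place to [m]. /jodunpuurmoub/ → jodumpuurmoub.
Rule 2 (pre-rhotic lowering): /u/ is a high vowel immediately before /r/, so it lowers to [o]. /jodumpuurmoub/ → jodumpuormoub.
Rule 3 (final devoicing): /b/ is a voiced obstruent in word-final position, so it devoices to [p]. /jodumpuormoub/ → jodumpuormoup.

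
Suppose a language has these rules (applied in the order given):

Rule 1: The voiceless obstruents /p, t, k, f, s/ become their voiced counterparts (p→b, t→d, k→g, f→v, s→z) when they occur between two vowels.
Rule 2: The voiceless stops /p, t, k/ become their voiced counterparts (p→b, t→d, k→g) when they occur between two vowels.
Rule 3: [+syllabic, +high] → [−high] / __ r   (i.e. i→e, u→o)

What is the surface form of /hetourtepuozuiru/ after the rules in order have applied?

Rule 1 (intervocalic voicing): /t/ is a voiceless obstruent between vowels /e/ and /o/, so it voices to [d]. /p/ is a voiceless obstruent between vowels /e/ and /u/, so it voices to [b]. /hetourtepuozuiru/ → hedourtebuozuiru.
Rule 2 (intervocalic voicing): no segment meets the environment; /hedourtebuozuiru/ is unchanged.
Rule 3 (pre-rhotic lowering): /u/ is a high vowel immediately before /r/, so it lowers to [o]. /i/ is a high vowel immediately before /r/, so it lowers to [e]. /hedourtebuozuiru/ → hedoortebuozueru.

hedoortebuozueru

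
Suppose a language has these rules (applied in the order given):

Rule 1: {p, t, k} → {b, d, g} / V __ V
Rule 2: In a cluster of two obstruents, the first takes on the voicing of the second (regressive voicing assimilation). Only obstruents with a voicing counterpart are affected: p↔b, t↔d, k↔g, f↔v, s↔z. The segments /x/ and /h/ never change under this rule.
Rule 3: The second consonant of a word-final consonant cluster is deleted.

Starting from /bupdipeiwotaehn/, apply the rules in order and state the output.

bubdibeiwodaeh

Rule 1 (intervocalic voicing): /p/ is a voiceless stop between vowels /i/ and /e/, so it voices to [b]. /t/ is a voiceless stop between vowels /o/ and /a/, so it voices to [d]. /bupdipeiwotaehn/ → bupdibeiwodaehn.
Rule 2 (regressive voicing assimilation): /p/ precedes the voiced obstruent /d/, so it voices to [b] by assimilation. /bupdibeiwodaehn/ → bubdibeiwodaehn.
Rule 3 (final cluster simplification): /n/ is the second consonant of a word-final cluster /hn/, so it deletes. /bubdibeiwodaehn/ → bubdibeiwodaeh.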